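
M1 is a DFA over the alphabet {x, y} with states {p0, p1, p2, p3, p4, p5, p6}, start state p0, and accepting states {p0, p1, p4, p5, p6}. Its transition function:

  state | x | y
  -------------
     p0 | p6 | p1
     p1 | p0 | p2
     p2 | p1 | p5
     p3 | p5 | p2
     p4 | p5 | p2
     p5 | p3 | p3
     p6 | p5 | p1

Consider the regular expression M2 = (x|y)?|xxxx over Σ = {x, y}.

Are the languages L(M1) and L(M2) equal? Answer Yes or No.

No

The string xx is accepted by M1 but rejected by M2.
So L(M1) ≠ L(M2).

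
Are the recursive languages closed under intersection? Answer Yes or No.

Run both deciders on the input and accept iff both accept; the combined machine always halts.
So the recursive languages are closed under intersection.

Yes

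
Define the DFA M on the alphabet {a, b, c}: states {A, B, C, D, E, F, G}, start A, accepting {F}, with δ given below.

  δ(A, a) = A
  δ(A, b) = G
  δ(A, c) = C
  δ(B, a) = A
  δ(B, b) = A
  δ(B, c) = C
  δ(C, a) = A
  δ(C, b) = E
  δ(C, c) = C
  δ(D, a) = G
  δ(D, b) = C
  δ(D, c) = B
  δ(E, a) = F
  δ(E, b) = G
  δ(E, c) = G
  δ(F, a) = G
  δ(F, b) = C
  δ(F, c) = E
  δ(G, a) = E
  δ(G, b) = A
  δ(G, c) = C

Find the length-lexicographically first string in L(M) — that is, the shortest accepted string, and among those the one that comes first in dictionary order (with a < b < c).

baa

A breadth-first search from A reaches an accepting state first via the path A → G → E → F on input baa.
No string of length < 3 is accepted (BFS exhausts all shorter strings without reaching an accepting state), and baa is the lexicographically least accepting string of length 3.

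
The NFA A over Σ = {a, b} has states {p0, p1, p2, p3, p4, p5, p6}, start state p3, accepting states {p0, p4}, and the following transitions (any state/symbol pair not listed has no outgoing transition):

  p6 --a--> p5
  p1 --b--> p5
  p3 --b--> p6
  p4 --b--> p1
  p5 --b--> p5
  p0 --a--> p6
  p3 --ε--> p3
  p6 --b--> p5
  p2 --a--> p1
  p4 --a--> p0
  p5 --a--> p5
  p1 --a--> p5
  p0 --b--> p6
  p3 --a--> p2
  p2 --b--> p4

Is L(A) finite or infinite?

finite

The useful states (reachable from p3 and able to reach an accepting state) are {p0, p2, p3, p4}.
Restricted to these states the transition graph has no cycle, so every accepting path has bounded length and L is finite.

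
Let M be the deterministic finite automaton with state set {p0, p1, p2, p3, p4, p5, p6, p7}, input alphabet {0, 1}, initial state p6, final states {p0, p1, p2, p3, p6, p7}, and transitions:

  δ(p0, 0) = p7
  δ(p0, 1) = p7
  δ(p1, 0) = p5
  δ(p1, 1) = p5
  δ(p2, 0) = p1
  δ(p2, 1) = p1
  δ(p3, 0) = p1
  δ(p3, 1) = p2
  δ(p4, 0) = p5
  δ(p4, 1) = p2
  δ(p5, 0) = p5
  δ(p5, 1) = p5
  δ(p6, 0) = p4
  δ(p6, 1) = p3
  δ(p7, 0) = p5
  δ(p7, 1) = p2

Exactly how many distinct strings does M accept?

The useful subgraph on states {p1, p2, p3, p4, p6} is acyclic, so L(M) is finite; the longest accepting path visits 4 useful states, giving maximum string length 3.
Counting accepting paths from p6 by length: 1 of length 0, 1 of length 1, 3 of length 2, 4 of length 3. Total 9.

9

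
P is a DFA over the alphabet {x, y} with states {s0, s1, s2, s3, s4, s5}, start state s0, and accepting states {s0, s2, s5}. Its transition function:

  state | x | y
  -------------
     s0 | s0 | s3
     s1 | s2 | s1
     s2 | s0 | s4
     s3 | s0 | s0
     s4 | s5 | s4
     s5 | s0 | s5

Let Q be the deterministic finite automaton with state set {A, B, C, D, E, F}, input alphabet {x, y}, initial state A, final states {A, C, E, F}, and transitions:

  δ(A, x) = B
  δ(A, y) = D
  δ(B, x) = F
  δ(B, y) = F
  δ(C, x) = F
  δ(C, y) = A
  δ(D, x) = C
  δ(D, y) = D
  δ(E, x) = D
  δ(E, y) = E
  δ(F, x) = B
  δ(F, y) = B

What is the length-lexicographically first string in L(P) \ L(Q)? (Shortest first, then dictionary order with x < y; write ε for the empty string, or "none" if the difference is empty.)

x

The string x is accepted by P but not by Q.
No shorter string lies in the difference, and x is the lexicographically first length-1 string in L(P) \ L(Q).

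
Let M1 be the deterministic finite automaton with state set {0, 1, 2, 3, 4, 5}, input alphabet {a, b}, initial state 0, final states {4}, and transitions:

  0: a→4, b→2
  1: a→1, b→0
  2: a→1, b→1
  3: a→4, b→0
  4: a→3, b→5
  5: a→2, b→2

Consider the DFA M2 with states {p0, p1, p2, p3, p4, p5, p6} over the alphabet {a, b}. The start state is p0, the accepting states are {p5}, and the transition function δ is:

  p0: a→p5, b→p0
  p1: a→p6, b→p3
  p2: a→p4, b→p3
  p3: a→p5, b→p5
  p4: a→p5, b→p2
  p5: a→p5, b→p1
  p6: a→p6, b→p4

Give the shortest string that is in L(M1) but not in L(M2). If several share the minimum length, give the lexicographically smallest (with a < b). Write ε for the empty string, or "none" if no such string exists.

The string aaba is accepted by M1 but not by M2.
No shorter string lies in the difference, and aaba is the lexicographically first length-4 string in L(M1) \ L(M2).

aaba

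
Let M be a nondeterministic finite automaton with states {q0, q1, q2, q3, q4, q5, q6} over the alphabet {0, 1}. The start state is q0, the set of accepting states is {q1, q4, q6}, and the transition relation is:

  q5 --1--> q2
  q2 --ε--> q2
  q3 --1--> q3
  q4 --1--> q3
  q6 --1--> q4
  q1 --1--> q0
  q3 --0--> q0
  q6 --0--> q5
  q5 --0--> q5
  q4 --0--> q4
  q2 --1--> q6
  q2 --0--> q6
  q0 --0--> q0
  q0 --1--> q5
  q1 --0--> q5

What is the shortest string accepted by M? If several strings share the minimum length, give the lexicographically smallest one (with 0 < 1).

A breadth-first search from q0 reaches an accepting state first via the path q0 → q5 → q2 → q6 on input 110.
No string of length < 3 is accepted (BFS exhausts all shorter strings without reaching an accepting state), and 110 is the lexicographically least accepting string of length 3.

110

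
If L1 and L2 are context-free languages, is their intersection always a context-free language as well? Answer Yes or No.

{aⁿbⁿcᵐ : m,n≥0} and {aᵐbⁿcⁿ : m,n≥0} are both context-free, but their intersection {aⁿbⁿcⁿ : n≥0} is not (pumping lemma).

No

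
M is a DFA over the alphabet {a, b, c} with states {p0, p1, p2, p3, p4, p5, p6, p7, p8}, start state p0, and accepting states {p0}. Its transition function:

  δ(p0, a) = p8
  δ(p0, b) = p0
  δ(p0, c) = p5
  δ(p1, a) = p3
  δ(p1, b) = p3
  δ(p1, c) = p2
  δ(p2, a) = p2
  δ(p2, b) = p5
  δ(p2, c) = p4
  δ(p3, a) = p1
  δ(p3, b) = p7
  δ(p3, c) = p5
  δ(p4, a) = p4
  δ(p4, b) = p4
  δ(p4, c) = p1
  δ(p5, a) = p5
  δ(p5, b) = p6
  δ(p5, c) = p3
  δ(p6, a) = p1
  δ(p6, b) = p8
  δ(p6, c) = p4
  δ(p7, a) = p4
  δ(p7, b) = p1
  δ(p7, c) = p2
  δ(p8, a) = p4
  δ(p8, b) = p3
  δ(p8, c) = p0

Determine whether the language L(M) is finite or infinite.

State p0 is reachable from the start and can reach an accepting state, and it lies on the cycle p0 → p8 → p0.
Traversing that cycle any number of times yields accepted strings of unbounded length, so the language is infinite.

infinite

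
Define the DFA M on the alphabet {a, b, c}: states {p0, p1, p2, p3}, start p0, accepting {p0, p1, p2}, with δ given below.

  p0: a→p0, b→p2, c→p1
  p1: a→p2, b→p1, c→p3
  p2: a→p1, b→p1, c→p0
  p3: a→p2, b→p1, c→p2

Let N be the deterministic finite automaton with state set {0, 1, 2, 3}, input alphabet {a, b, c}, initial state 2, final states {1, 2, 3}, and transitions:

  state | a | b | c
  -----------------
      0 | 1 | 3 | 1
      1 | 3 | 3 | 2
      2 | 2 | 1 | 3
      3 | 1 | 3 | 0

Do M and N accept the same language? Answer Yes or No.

Yes

Exploring the product automaton M × N from the start pair (p0, 2), following both machines on each input symbol, reaches 4 state pairs: (p0, 2), (p2, 1), (p1, 3), (p3, 0).
M accepts in {p0, p1, p2} and N accepts in {1, 2, 3}. In every reachable pair the two components are either both accepting — (p0, 2), (p2, 1), (p1, 3) — or both non-accepting, so no string is accepted by exactly one of the machines: L(M) \ L(N) and L(N) \ L(M) are both empty.
Hence every string is accepted by M iff it is accepted by N, and the two languages coincide.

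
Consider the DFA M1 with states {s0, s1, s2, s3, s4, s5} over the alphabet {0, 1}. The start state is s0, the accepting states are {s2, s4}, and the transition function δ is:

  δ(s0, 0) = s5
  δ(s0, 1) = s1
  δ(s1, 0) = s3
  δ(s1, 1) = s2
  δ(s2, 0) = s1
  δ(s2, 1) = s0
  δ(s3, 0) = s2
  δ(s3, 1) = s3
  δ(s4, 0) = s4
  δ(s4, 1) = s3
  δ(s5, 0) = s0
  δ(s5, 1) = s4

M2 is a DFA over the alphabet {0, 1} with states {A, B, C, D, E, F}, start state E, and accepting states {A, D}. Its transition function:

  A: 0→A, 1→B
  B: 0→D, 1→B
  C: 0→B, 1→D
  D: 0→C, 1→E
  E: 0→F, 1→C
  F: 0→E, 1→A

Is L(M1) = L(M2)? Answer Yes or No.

Yes

Exploring the product automaton M1 × M2 from the start pair (s0, E), following both machines on each input symbol, reaches 6 state pairs: (s0, E), (s5, F), (s1, C), (s4, A), (s3, B), (s2, D).
M1 accepts in {s2, s4} and M2 accepts in {A, D}. In every reachable pair the two components are either both accepting — (s4, A), (s2, D) — or both non-accepting, so no string is accepted by exactly one of the machines: L(M1) \ L(M2) and L(M2) \ L(M1) are both empty.
Hence every string is accepted by M1 iff it is accepted by M2, and the two languages coincide.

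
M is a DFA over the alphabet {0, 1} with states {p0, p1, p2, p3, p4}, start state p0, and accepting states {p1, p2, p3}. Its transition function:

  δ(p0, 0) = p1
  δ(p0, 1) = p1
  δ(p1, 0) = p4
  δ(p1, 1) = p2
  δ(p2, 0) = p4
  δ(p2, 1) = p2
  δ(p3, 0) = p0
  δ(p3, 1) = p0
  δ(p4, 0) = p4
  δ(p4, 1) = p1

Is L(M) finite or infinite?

infinite

State p2 is reachable from the start and can reach an accepting state, and it lies on the cycle p2 → p2.
Traversing that cycle any number of times yields accepted strings of unbounded length, so the language is infinite.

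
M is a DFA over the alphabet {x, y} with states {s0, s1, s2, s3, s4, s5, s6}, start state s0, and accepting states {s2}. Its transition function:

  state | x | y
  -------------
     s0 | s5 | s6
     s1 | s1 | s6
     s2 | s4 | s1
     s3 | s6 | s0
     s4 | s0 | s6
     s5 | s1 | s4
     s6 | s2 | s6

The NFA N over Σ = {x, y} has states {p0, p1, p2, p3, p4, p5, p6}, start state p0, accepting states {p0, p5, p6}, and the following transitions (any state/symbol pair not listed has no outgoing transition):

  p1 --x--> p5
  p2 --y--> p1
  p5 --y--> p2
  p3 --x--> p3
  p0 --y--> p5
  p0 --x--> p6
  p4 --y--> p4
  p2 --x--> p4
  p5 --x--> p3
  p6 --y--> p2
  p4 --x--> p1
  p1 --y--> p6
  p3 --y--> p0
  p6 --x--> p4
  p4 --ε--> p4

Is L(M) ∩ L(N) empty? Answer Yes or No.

No

The string xyyx is accepted by both M and N.
Hence L(M) ∩ L(N) ≠ ∅.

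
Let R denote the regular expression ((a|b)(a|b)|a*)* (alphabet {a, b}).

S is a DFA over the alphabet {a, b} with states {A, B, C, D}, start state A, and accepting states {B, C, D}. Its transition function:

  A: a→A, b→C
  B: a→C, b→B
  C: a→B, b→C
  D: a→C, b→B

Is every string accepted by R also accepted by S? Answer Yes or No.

No

The empty string ε is in L(R) but not in L(S).
So L(R) ⊄ L(S).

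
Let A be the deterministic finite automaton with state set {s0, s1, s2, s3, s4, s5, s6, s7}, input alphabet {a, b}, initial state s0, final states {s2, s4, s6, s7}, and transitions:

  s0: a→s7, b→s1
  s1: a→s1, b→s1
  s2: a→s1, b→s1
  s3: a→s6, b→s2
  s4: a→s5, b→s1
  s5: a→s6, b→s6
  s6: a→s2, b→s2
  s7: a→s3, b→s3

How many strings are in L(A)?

The useful subgraph on states {s0, s2, s3, s6, s7} is acyclic, so L(A) is finite; the longest accepting path visits 5 useful states, giving maximum string length 4.
Counting accepting paths from s0 by length: 1 of length 1, 4 of length 3, 4 of length 4. Total 9.

9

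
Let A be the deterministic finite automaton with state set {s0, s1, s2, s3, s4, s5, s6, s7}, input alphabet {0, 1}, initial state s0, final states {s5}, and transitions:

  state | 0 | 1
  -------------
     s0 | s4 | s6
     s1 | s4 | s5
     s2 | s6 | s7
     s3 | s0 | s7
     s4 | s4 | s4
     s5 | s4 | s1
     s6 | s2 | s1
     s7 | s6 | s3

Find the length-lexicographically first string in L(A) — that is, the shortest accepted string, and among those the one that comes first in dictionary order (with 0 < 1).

A breadth-first search from s0 reaches an accepting state first via the path s0 → s6 → s1 → s5 on input 111.
No string of length < 3 is accepted (BFS exhausts all shorter strings without reaching an accepting state), and 111 is the lexicographically least accepting string of length 3.

111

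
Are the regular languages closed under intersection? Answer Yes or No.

Run DFAs for L₁ and L₂ in parallel: the product automaton with state set Q₁ × Q₂, start (q₁, q₂) and accepting set F₁ × F₂ recognises L₁ ∩ L₂.
So the regular languages are closed under intersection.

Yes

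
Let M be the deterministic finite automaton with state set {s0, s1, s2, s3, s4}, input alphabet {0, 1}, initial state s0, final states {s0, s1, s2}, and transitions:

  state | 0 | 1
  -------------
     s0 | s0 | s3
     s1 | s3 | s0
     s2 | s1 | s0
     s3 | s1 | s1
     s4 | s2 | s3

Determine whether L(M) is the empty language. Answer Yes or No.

No

The empty string ε is accepted: the run s0 ends in the accepting state s0.
Since at least one string is accepted, L(M) is not empty.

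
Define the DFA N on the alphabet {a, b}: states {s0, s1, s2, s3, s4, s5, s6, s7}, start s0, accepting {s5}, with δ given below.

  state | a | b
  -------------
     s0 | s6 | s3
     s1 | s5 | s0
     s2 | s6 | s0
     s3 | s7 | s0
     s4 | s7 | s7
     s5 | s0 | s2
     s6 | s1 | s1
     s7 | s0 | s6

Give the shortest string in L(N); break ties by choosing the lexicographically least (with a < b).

aaa

A breadth-first search from s0 reaches an accepting state first via the path s0 → s6 → s1 → s5 on input aaa.
No string of length < 3 is accepted (BFS exhausts all shorter strings without reaching an accepting state), and aaa is the lexicographically least accepting string of length 3.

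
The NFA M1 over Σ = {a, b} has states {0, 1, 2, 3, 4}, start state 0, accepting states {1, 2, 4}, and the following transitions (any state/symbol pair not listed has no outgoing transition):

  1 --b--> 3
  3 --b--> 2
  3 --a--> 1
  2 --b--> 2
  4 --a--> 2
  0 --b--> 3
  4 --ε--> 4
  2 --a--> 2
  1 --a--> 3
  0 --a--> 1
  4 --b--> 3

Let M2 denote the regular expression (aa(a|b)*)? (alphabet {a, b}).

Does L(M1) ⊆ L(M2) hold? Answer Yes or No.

The string a is in L(M1) but not in L(M2).
So L(M1) ⊄ L(M2).

No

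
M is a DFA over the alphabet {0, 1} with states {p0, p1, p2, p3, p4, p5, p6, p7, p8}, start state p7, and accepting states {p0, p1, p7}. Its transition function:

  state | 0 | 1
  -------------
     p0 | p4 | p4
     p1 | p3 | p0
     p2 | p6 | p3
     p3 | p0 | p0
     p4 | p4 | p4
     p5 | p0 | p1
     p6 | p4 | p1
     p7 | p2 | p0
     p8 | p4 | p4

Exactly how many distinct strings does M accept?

The useful subgraph on states {p0, p1, p2, p3, p6, p7} is acyclic, so L(M) is finite; the longest accepting path visits 6 useful states, giving maximum string length 5.
Counting accepting paths from p7 by length: 1 of length 0, 1 of length 1, 3 of length 3, 1 of length 4, 2 of length 5. Total 8.

8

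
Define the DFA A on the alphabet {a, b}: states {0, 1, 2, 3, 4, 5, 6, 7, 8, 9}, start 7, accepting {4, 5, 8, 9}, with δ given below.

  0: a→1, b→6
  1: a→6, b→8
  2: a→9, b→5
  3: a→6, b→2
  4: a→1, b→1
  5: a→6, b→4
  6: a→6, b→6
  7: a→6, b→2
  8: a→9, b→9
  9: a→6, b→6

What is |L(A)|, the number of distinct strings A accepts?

The useful subgraph on states {1, 2, 4, 5, 7, 8, 9} is acyclic, so L(A) is finite; the longest accepting path visits 7 useful states, giving maximum string length 6.
Counting accepting paths from 7 by length: 2 of length 2, 1 of length 3, 2 of length 5, 4 of length 6. Total 9.

9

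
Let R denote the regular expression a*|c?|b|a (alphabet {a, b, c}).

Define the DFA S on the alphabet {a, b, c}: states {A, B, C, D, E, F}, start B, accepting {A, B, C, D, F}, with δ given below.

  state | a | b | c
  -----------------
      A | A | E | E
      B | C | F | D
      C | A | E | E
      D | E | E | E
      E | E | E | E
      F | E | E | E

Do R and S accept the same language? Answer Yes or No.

Yes

Converting the expression R to a DFA (subset construction, then merging equivalent states) gives the minimal DFA with states {r0, r1, r2, r3}, start state r0, accepting states {r0, r1, r2} and transitions r0: a→r1, b→r2, c→r2; r1: a→r1, b→r3, c→r3; r2: a→r3, b→r3, c→r3; r3: a→r3, b→r3, c→r3.
Exploring the product automaton R × S from the start pair (r0, B), following both machines on each input symbol, reaches 6 state pairs: (r0, B), (r1, C), (r2, F), (r2, D), (r1, A), (r3, E).
R accepts in {r0, r1, r2} and S accepts in {A, B, C, D, F}. In every reachable pair the two components are either both accepting — (r0, B), (r1, C), (r2, F), (r2, D), (r1, A) — or both non-accepting, so no string is accepted by exactly one of the machines: L(R) \ L(S) and L(S) \ L(R) are both empty.
Hence every string is accepted by R iff it is accepted by S, and the two languages coincide.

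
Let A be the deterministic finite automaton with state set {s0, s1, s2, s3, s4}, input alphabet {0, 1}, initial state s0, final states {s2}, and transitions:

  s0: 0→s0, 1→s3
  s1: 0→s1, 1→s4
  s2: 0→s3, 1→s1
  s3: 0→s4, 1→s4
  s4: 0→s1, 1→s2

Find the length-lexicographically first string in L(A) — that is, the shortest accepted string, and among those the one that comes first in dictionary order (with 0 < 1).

A breadth-first search from s0 reaches an accepting state first via the path s0 → s3 → s4 → s2 on input 101.
No string of length < 3 is accepted (BFS exhausts all shorter strings without reaching an accepting state), and 101 is the lexicographically least accepting string of length 3.

101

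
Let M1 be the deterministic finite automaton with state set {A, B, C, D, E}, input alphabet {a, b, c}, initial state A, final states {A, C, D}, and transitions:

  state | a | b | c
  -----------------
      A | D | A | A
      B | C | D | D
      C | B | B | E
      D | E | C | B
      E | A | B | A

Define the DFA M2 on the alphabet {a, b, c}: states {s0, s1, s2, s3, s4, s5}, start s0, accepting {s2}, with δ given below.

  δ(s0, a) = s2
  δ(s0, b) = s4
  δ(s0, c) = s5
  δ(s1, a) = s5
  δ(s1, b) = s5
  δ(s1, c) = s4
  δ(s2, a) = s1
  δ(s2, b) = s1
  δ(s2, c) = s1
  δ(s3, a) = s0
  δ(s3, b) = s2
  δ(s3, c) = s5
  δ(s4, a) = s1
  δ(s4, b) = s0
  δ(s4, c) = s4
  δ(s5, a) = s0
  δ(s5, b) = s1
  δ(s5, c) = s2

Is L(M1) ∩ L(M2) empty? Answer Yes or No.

No

The string a is accepted by both M1 and M2.
Hence L(M1) ∩ L(M2) ≠ ∅.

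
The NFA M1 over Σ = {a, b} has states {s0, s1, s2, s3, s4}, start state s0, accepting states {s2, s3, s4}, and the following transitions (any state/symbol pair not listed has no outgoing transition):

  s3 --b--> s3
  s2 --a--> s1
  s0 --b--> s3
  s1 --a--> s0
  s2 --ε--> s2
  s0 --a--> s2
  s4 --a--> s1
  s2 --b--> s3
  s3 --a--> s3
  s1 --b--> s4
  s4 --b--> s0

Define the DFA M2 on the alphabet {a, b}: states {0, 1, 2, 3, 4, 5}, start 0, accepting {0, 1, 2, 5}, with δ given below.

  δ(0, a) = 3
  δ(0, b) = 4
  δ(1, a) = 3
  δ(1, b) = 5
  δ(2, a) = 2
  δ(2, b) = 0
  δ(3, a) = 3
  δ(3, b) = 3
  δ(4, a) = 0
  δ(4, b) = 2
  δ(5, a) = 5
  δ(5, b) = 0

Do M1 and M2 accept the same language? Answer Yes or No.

The string a is accepted by M1 but rejected by M2.
So L(M1) ≠ L(M2).

No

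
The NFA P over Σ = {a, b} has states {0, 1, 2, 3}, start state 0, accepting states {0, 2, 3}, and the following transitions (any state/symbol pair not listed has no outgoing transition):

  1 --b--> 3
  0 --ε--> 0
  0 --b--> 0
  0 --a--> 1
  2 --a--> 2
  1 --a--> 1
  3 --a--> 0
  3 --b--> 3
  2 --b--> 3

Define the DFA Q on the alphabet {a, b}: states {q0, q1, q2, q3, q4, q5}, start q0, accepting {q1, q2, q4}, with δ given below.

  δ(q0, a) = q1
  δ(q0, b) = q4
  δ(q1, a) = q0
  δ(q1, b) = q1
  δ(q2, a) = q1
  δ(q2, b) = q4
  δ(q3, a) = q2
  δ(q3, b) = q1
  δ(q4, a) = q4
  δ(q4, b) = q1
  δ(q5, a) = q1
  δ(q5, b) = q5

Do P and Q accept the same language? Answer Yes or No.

The empty string ε is accepted by P but rejected by Q.
So L(P) ≠ L(Q).

No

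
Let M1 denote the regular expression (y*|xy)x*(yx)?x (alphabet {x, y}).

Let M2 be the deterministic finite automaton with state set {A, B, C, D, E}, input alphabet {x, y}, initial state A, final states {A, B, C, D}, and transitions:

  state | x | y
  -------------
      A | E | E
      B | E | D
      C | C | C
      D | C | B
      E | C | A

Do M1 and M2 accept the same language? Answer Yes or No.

The string x is accepted by M1 but rejected by M2.
So L(M1) ≠ L(M2).

No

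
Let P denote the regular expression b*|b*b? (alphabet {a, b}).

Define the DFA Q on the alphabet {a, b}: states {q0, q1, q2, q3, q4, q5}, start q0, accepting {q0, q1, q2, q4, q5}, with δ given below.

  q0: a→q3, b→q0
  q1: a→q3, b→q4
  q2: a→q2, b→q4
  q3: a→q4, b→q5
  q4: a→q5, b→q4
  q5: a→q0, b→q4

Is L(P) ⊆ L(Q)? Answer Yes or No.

Converting the expression P to a DFA (subset construction, then merging equivalent states) gives the minimal DFA with states {p0, p1}, start state p0, accepting states {p0} and transitions p0: a→p1, b→p0; p1: a→p1, b→p1.
Exploring the product automaton P × Q from the start pair (p0, q0), following both machines on each input symbol, reaches 5 state pairs: (p0, q0), (p1, q3), (p1, q4), (p1, q5), (p1, q0).
P accepts in {p0} and Q accepts in {q0, q1, q2, q4, q5}. The reachable pairs whose P-component is accepting are (p0, q0); in each of them the Q-component is accepting too, so the product for L(P) \ L(Q) (P-component accepting, Q-component rejecting) has no reachable accepting pair and the difference is empty.
Hence every string in L(P) is also in L(Q).

Yes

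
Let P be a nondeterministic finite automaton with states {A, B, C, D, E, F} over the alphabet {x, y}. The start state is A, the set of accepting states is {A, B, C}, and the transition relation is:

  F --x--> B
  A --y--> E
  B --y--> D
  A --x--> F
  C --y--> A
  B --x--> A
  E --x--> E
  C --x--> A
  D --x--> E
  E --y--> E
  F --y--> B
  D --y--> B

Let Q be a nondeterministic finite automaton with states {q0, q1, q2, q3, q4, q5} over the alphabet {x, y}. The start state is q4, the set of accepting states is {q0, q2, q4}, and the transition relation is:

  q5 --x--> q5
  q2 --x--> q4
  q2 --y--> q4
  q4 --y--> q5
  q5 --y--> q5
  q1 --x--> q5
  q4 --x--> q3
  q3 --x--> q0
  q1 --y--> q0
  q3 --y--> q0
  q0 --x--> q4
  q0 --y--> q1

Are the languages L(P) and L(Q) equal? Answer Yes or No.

Yes

Exploring the product automaton P × Q from the start pair (A, q4), following both machines on each input symbol, reaches 5 state pairs: (A, q4), (F, q3), (E, q5), (B, q0), (D, q1).
P accepts in {A, B, C} and Q accepts in {q0, q2, q4}. In every reachable pair the two components are either both accepting — (A, q4), (B, q0) — or both non-accepting, so no string is accepted by exactly one of the machines: L(P) \ L(Q) and L(Q) \ L(P) are both empty.
Hence every string is accepted by P iff it is accepted by Q, and the two languages coincide.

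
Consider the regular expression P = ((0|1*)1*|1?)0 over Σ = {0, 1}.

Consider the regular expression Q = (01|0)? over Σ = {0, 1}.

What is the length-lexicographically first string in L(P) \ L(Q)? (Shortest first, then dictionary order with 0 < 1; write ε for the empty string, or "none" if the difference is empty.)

00

The string 00 is accepted by P but not by Q.
No shorter string lies in the difference, and 00 is the lexicographically first length-2 string in L(P) \ L(Q).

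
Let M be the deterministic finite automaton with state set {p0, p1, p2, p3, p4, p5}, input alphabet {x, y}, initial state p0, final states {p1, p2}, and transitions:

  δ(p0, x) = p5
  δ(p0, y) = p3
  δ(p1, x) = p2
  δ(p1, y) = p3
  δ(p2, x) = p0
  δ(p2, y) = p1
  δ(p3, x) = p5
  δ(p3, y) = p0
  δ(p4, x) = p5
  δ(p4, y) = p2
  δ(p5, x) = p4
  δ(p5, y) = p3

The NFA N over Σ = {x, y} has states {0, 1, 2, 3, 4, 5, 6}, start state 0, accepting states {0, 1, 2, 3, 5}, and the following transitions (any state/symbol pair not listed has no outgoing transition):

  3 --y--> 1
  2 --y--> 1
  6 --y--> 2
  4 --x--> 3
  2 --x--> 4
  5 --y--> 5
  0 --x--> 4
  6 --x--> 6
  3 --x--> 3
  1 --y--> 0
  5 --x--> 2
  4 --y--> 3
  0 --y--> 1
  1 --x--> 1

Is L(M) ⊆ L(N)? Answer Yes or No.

No

The string xxyyx is in L(M) but not in L(N).
So L(M) ⊄ L(N).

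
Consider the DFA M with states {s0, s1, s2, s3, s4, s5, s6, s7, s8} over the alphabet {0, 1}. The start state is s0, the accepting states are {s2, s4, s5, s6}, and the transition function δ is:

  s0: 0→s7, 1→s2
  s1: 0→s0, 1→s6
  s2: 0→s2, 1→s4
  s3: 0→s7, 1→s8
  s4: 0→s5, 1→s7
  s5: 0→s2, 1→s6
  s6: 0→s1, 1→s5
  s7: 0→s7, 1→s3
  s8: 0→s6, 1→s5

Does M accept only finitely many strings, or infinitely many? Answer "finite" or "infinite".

infinite

State s2 is reachable from the start and can reach an accepting state, and it lies on the cycle s2 → s2.
Traversing that cycle any number of times yields accepted strings of unbounded length, so the language is infinite.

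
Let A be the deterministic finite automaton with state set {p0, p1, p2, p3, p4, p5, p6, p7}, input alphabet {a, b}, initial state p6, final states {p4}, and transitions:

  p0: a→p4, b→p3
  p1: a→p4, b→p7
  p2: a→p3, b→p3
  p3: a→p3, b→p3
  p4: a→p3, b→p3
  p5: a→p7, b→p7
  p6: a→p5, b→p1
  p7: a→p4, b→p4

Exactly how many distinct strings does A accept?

7

The useful subgraph on states {p1, p4, p5, p6, p7} is acyclic, so L(A) is finite; the longest accepting path visits 4 useful states, giving maximum string length 3.
Counting accepting paths from p6 by length: 1 of length 2, 6 of length 3. Total 7.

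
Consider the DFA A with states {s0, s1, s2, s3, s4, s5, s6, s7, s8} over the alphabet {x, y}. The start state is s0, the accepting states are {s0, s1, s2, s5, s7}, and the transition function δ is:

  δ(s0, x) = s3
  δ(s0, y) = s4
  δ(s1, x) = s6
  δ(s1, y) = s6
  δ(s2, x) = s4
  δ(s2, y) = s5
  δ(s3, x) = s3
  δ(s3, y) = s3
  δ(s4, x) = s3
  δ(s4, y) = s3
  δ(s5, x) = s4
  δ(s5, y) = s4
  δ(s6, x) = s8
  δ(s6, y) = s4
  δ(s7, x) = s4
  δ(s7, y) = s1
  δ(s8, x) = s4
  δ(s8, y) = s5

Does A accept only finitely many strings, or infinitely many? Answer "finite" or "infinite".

The useful states (reachable from s0 and able to reach an accepting state) are {s0}.
Restricted to these states the transition graph has no cycle, so every accepting path has bounded length and L is finite.

finite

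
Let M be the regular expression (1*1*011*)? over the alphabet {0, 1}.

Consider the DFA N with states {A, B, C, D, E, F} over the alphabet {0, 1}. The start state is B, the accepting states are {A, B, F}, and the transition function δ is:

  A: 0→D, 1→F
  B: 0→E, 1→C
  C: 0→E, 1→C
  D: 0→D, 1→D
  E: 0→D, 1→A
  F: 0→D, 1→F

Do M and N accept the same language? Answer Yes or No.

Yes

Converting the expression M to a DFA (subset construction, then merging equivalent states) gives the minimal DFA with states {m0, m1, m2, m3, m4}, start state m0, accepting states {m0, m4} and transitions m0: 0→m1, 1→m2; m1: 0→m3, 1→m4; m2: 0→m1, 1→m2; m3: 0→m3, 1→m3; m4: 0→m3, 1→m4.
Exploring the product automaton M × N from the start pair (m0, B), following both machines on each input symbol, reaches 6 state pairs: (m0, B), (m1, E), (m2, C), (m3, D), (m4, A), (m4, F).
M accepts in {m0, m4} and N accepts in {A, B, F}. In every reachable pair the two components are either both accepting — (m0, B), (m4, A), (m4, F) — or both non-accepting, so no string is accepted by exactly one of the machines: L(M) \ L(N) and L(N) \ L(M) are both empty.
Hence every string is accepted by M iff it is accepted by N, and the two languages coincide.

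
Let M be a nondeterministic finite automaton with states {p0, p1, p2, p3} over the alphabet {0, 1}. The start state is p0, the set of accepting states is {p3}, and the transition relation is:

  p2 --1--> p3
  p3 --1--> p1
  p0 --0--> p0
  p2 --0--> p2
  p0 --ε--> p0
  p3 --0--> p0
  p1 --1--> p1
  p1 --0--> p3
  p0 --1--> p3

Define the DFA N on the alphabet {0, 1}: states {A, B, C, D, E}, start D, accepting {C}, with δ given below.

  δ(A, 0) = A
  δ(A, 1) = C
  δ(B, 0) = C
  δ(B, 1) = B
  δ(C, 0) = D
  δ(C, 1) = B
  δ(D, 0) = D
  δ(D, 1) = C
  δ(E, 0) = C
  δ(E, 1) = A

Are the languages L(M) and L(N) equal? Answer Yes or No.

Exploring the product automaton M × N from the start pair (p0, D), following both machines on each input symbol, reaches 3 state pairs: (p0, D), (p3, C), (p1, B).
M accepts in {p3} and N accepts in {C}. In every reachable pair the two components are either both accepting — (p3, C) — or both non-accepting, so no string is accepted by exactly one of the machines: L(M) \ L(N) and L(N) \ L(M) are both empty.
Hence every string is accepted by M iff it is accepted by N, and the two languages coincide.

Yes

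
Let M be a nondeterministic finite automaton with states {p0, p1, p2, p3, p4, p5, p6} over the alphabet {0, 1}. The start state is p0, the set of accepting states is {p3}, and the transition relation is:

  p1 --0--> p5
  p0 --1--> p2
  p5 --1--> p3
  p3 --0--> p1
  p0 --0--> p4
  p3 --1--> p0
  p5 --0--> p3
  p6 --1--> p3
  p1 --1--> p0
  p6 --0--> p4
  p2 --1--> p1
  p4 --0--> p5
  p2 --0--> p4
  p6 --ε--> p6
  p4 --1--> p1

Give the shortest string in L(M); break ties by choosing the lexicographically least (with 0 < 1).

000

A breadth-first search from p0 reaches an accepting state first via the path p0 → p4 → p5 → p3 on input 000.
No string of length < 3 is accepted (BFS exhausts all shorter strings without reaching an accepting state), and 000 is the lexicographically least accepting string of length 3.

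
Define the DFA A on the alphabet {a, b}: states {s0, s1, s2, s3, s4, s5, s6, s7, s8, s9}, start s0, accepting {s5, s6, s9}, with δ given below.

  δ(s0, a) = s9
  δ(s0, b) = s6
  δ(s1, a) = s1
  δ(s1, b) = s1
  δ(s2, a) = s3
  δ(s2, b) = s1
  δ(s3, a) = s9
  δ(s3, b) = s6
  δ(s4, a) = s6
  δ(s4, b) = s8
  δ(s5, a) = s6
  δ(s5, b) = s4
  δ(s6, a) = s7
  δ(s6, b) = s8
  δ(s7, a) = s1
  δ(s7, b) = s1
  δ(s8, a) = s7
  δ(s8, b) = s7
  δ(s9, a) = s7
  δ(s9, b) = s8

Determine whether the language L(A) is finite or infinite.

The useful states (reachable from s0 and able to reach an accepting state) are {s0, s6, s9}.
Restricted to these states the transition graph has no cycle, so every accepting path has bounded length and L is finite.

finite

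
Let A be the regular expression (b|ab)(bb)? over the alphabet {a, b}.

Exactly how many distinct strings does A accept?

4

The expression has no Kleene star, so L(A) is finite. Expanding the alternatives gives {b, ab, bbb, abbb}.
That is 1 of length 1, 1 of length 2, 1 of length 3, 1 of length 4: 4 strings in all.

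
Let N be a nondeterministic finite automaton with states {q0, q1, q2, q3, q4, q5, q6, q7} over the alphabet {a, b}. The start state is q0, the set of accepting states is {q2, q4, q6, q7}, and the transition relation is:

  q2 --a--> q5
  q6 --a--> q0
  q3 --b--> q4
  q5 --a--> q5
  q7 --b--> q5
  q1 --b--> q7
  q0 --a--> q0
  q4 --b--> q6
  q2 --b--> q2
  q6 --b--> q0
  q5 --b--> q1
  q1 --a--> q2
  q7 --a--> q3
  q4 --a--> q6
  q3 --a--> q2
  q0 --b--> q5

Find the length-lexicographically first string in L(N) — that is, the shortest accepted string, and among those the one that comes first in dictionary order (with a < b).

bba

A breadth-first search from q0 reaches an accepting state first via the path q0 → q5 → q1 → q2 on input bba.
No string of length < 3 is accepted (BFS exhausts all shorter strings without reaching an accepting state), and bba is the lexicographically least accepting string of length 3.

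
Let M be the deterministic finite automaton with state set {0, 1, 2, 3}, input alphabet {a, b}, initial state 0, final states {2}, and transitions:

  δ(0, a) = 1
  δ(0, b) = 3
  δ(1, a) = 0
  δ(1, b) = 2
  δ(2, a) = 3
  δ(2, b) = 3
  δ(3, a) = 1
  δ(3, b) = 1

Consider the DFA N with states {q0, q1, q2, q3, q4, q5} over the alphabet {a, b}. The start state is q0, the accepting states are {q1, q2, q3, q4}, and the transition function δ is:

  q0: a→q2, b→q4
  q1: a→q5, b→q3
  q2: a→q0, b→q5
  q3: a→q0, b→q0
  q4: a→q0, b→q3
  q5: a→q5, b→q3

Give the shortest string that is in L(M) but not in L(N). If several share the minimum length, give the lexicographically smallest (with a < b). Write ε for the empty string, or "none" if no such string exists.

ab

The string ab is accepted by M but not by N.
No shorter string lies in the difference, and ab is the lexicographically first length-2 string in L(M) \ L(N).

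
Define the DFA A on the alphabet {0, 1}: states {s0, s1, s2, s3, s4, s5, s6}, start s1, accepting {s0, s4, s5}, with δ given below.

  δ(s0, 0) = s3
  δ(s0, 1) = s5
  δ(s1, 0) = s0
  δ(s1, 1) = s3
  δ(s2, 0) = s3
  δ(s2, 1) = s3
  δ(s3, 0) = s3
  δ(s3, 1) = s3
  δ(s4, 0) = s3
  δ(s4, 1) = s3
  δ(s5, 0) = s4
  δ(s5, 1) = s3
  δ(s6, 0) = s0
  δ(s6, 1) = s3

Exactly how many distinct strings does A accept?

3

The useful subgraph on states {s0, s1, s4, s5} is acyclic, so L(A) is finite; the longest accepting path visits 4 useful states, giving maximum string length 3.
Counting accepting paths from s1 by length: 1 of length 1, 1 of length 2, 1 of length 3. Total 3.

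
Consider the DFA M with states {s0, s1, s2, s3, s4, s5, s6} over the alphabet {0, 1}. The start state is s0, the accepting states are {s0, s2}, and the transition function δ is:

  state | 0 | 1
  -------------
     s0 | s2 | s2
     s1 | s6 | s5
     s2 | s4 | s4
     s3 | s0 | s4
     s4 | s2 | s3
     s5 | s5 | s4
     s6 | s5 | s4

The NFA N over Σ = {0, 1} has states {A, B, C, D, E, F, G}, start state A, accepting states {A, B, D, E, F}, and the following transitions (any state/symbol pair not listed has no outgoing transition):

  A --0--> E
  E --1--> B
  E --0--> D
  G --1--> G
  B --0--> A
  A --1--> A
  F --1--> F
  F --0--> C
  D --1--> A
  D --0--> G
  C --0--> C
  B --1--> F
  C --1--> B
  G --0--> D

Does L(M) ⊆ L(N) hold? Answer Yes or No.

The string 000 is in L(M) but not in L(N).
So L(M) ⊄ L(N).

No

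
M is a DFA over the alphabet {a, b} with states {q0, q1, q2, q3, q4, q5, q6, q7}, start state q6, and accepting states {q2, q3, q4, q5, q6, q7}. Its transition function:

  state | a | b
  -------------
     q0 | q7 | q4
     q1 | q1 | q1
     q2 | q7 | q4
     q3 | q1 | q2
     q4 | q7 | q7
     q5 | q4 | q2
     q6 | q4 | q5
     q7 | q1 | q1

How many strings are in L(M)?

13

The useful subgraph on states {q2, q4, q5, q6, q7} is acyclic, so L(M) is finite; the longest accepting path visits 5 useful states, giving maximum string length 4.
Counting accepting paths from q6 by length: 1 of length 0, 2 of length 1, 4 of length 2, 4 of length 3, 2 of length 4. Total 13.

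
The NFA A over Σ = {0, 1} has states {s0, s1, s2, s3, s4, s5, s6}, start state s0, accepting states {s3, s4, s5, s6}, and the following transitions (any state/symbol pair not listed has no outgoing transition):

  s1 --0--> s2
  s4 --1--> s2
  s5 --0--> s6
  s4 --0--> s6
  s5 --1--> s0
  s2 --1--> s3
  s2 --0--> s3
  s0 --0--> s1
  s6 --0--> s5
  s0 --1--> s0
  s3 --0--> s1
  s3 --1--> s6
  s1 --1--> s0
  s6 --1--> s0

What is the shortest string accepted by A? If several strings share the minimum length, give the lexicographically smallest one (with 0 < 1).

A breadth-first search from s0 reaches an accepting state first via the path s0 → s1 → s2 → s3 on input 000.
No string of length < 3 is accepted (BFS exhausts all shorter strings without reaching an accepting state), and 000 is the lexicographically least accepting string of length 3.

000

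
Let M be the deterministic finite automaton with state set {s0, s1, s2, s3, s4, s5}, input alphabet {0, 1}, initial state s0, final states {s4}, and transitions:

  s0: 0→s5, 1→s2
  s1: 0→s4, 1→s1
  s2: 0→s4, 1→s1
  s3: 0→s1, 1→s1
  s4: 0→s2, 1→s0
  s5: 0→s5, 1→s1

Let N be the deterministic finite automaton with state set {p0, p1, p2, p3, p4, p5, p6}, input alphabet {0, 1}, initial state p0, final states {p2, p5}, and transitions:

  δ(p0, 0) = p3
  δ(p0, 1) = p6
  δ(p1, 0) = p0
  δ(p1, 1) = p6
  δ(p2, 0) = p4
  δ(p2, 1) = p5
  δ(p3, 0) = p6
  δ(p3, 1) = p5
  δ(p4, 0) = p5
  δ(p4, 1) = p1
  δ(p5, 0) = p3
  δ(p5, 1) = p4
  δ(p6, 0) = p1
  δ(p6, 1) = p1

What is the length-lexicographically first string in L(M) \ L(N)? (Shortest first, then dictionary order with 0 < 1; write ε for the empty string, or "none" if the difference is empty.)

10

The string 10 is accepted by M but not by N.
No shorter string lies in the difference, and 10 is the lexicographically first length-2 string in L(M) \ L(N).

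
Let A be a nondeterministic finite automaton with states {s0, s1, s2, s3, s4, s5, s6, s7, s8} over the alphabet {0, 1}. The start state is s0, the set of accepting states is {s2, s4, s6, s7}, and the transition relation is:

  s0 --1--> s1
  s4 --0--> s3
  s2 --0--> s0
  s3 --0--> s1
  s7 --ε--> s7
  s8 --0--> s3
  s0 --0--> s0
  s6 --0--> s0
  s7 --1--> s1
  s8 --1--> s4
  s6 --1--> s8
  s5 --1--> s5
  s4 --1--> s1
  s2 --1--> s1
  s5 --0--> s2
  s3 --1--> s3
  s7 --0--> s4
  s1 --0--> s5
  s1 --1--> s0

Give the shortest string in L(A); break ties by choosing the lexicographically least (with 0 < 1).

100

A breadth-first search from s0 reaches an accepting state first via the path s0 → s1 → s5 → s2 on input 100.
No string of length < 3 is accepted (BFS exhausts all shorter strings without reaching an accepting state), and 100 is the lexicographically least accepting string of length 3.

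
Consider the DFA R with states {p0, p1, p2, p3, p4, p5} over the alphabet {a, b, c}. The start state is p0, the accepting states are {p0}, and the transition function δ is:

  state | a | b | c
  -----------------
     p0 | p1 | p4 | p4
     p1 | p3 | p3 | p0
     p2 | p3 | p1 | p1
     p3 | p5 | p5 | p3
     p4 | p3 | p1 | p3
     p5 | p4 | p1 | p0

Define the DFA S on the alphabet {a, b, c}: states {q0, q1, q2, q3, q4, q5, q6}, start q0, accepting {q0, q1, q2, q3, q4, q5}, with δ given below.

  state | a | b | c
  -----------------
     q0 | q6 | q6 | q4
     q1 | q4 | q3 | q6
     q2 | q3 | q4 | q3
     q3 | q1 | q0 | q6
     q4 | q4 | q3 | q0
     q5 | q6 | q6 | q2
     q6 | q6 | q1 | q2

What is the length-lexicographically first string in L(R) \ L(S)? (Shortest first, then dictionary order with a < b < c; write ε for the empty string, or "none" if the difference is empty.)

bbc

The string bbc is accepted by R but not by S.
No shorter string lies in the difference, and bbc is the lexicographically first length-3 string in L(R) \ L(S).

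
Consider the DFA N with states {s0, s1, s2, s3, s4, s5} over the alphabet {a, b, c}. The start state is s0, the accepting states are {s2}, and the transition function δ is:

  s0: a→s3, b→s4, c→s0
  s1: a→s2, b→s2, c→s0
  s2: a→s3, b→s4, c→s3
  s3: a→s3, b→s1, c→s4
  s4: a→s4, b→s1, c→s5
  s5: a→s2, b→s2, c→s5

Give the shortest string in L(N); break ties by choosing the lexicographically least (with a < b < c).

A breadth-first search from s0 reaches an accepting state first via the path s0 → s3 → s1 → s2 on input aba.
No string of length < 3 is accepted (BFS exhausts all shorter strings without reaching an accepting state), and aba is the lexicographically least accepting string of length 3.

aba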